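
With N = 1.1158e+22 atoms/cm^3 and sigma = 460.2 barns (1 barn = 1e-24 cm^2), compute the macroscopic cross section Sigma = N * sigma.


Sigma = N * sigma_barns * 1e-24
Sigma = 1.1158e+22 * 460.2 * 1e-24
Sigma = 5.1349 /cm

5.1349


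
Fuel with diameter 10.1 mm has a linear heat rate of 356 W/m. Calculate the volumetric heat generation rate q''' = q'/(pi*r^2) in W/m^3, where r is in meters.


r = D / 2 / 1000 = 10.1 / 2 / 1000 = 0.00505 m
q''' = q' / (pi * r^2)
q''' = 356 / (pi * 0.00505^2)
q''' = 4.4434e+06 W/m^3

4.4434e+06


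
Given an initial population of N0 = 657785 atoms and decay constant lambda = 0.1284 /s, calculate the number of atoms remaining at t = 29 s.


N = N0 * exp(-lambda * t)
N = 657785 * exp(-0.1284 * 29)
N = 15883

15883


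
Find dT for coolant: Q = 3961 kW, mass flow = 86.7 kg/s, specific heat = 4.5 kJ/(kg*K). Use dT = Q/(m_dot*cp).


dT = Q / (m_dot * cp)
dT = 3961 / (86.7 * 4.5)
dT = 10.153 C

10.153


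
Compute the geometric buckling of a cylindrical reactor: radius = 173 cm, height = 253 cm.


B^2 = (2.405/R)^2 + (pi/H)^2
B^2 = (2.405/173)^2 + (pi/253)^2
B^2 = 3.4745e-04 /cm^2

3.4745e-04


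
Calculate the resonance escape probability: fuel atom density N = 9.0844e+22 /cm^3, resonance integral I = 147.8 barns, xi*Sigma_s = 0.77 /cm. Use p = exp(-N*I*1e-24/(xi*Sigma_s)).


p = exp(-N * I * 1e-24 / (xi*Sigma_s))
p = exp(-9.0844e+22 * 147.8 * 1e-24 / 0.77)
p = 2.6734e-08

2.6734e-08


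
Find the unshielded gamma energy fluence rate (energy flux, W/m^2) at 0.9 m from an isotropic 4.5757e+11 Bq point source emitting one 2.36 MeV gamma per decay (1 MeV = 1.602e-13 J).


psi = A * E * 1.602e-13 / (4*pi*r^2)
psi = 4.5757e+11 * 2.36 * 1.602e-13 / (4*pi*0.9^2)
psi = 0.016996 W/m^2

0.016996


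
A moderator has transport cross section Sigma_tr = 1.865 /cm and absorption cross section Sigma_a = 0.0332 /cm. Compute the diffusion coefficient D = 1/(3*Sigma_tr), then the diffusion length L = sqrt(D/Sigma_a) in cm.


D = 1 / (3 * Sigma_tr) = 1 / (3 * 1.865) = 0.1787310 cm
L = sqrt(D / Sigma_a)
L = sqrt(0.1787310 / 0.0332)
L = 2.3202 cm

2.3202


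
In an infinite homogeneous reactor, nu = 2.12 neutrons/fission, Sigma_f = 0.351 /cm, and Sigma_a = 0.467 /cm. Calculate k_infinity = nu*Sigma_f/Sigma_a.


k_inf = nu * Sigma_f / Sigma_a
k_inf = 2.12 * 0.351 / 0.467
k_inf = 1.5934

1.5934


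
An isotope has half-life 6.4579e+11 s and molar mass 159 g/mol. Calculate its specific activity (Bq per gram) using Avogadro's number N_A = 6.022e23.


lambda = ln(2) / t_half = ln(2) / 6.4579e+11 = 1.073332e-12 /s
SA = lambda * N_A / M
SA = 1.073332e-12 * 6.022e23 / 159
SA = 4.0652e+09 Bq/g

4.0652e+09


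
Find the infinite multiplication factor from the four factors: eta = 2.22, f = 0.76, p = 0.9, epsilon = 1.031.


k_inf = eta * f * p * epsilon
k_inf = 2.22 * 0.76 * 0.9 * 1.031
k_inf = 1.5656

1.5656


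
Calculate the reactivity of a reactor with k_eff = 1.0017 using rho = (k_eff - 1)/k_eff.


rho = (k_eff - 1) / k_eff
rho = (1.0017 - 1) / 1.0017
rho = 0.0016971

0.0016971


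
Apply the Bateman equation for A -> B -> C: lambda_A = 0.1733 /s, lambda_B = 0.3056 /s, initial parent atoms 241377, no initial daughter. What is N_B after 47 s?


N_B(t) = lambda_A * N_A0 / (lambda_B - lambda_A) * [exp(-lambda_A*t) - exp(-lambda_B*t)]
exp(-0.1733*47) = 2.901536e-04; exp(-0.3056*47) = 5.782844e-07
N_B = 0.1733 * 241377 / (0.3056 - 0.1733) * (2.901536e-04 - 5.782844e-07)
N_B = 91.558

91.558


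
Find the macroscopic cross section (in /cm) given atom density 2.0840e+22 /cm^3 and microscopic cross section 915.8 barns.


Sigma = N * sigma_barns * 1e-24
Sigma = 2.0840e+22 * 915.8 * 1e-24
Sigma = 19.085 /cm

19.085


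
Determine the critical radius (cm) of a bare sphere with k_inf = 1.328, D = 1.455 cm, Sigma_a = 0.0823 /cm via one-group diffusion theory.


L^2 = D / Sigma_a = 1.455 / 0.0823 = 17.67922 cm^2
B_m^2 = (k_inf - 1) / L^2 = (1.328 - 1) / 17.67922 = 0.01855285 /cm^2
For a bare sphere: B_g = pi/R, so R_c = pi / sqrt(B_m^2)
R_c = pi / sqrt(0.01855285) = 23.065 cm

23.065


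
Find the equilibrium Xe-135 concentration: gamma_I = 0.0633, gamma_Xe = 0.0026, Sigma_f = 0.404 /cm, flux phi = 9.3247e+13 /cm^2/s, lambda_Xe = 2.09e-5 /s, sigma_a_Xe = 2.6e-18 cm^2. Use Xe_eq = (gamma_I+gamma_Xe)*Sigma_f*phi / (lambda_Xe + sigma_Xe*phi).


Xe_eq = (gamma_I + gamma_Xe) * Sigma_f * phi / (lambda_Xe + sigma_Xe * phi)
Numerator = (0.0633 + 0.0026) * 0.404 * 9.3247e+13 = 2.482571e+12
Denominator = 2.09e-5 + 2.6e-18 * 9.3247e+13 = 2.633422e-04
Xe_eq = 2.482571e+12 / 2.633422e-04 = 9.4272e+15 /cm^3

9.4272e+15


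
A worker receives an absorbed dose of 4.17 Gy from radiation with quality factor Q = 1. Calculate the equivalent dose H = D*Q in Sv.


H = D * Q
H = 4.17 * 1
H = 4.1700 Sv

4.1700


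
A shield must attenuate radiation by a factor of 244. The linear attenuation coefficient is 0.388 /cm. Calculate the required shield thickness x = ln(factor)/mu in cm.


x = ln(factor) / mu
x = ln(244) / 0.388
x = 14.168 cm

14.168


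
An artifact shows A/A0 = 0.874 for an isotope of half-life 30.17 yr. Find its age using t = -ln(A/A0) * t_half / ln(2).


lambda = ln(2) / t_half = ln(2) / 30.17 = 0.02297472 /yr
t = -ln(A/A0) / lambda
t = -ln(0.874) / 0.02297472
t = 5.8619 yr

5.8619


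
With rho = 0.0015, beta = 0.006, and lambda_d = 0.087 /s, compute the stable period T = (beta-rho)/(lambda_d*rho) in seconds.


T = (beta - rho) / (lambda_d * rho)
T = (0.006 - 0.0015) / (0.087 * 0.0015)
T = 34.483 s

34.483


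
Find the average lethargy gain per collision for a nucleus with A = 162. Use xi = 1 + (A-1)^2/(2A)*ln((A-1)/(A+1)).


xi = 1 + (A-1)^2/(2A) * ln((A-1)/(A+1))
xi = 1 + (162-1)^2/(2*162) * ln((162-1)/(162 +1))
xi = 0.012295

0.012295


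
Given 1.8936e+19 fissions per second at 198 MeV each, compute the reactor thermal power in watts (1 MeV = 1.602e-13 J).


P = fission_rate * E_MeV * 1.602e-13
P = 1.8936e+19 * 198 * 1.602e-13
P = 6.0064e+08 W

6.0064e+08


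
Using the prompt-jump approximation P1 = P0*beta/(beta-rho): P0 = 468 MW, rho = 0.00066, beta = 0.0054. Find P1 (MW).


P1/P0 = beta / (beta - rho)
P1/P0 = 0.0054 / (0.0054 - 0.00066) = 1.139241
P1 = 468 * 1.139241 = 533.16 MW

533.16


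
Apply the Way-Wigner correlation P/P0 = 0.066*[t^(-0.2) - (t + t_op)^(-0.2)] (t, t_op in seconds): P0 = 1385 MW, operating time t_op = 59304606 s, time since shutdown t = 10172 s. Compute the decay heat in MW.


P/P0 = 0.066 * [t^(-0.2) - (t + t_op)^(-0.2)]
P/P0 = 0.066 * [10172^(-0.2) - (10172 + 59304606)^(-0.2)]
P/P0 = 0.066 * [0.1579497 - 0.02788479] = 0.008584284
P = 1385 * 0.008584284 = 11.889 MW

11.889


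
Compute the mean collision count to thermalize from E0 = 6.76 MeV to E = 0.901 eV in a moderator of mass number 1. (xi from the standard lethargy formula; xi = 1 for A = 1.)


xi = 1 + (A-1)^2/(2A)*ln((A-1)/(A+1)) = 1 (for A = 1)
n = ln(E0/E) / xi
n = ln(6.76e6 / 0.901) / 1
n = ln(7.502775e+06) / 1 = 15.831

15.831


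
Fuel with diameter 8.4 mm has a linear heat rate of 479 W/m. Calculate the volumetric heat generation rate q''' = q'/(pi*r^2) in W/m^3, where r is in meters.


r = D / 2 / 1000 = 8.4 / 2 / 1000 = 0.0042 m
q''' = q' / (pi * r^2)
q''' = 479 / (pi * 0.0042^2)
q''' = 8.6434e+06 W/m^3

8.6434e+06


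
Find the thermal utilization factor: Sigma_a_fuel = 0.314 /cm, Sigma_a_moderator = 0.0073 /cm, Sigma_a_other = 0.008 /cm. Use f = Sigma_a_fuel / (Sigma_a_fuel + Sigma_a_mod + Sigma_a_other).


f = Sigma_a_fuel / (Sigma_a_fuel + Sigma_a_mod + Sigma_a_other)
f = 0.314 / (0.314 + 0.0073 + 0.008)
f = 0.95354

0.95354


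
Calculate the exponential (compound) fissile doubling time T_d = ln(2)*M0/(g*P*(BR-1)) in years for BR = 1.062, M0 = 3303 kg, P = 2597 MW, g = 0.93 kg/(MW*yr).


Breeding gain G = BR - 1 = 1.062 - 1 = 0.062
Fissile production rate = g * P * G = 0.93 * 2597 * 0.062 = 149.74302 kg/yr
T_d = ln(2) * M0 / (g * P * G)
T_d = ln(2) * 3303 / 149.74302 = 15.289 yr

15.289


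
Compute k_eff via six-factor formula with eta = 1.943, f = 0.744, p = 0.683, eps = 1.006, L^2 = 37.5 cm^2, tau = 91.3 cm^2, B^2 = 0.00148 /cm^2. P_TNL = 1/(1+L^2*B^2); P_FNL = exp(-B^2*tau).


k_inf = eta*f*p*eps = 1.943*0.744*0.683*1.006 = 0.9932634
P_TNL = 1/(1 + L^2*B^2) = 1/(1 + 37.5*0.00148) = 0.9474183
P_FNL = exp(-B^2*tau) = exp(-0.00148*91.3) = 0.8736076
k_eff = k_inf * P_TNL * P_FNL = 0.9932634 * 0.9474183 * 0.8736076
k_eff = 0.82210

0.82210


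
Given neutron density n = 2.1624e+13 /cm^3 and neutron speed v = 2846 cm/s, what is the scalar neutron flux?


phi = n * v
phi = 2.1624e+13 * 2846
phi = 6.1542e+16 /cm^2/s

6.1542e+16


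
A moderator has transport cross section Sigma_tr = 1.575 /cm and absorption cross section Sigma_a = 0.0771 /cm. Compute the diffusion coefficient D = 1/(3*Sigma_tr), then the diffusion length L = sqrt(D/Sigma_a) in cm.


D = 1 / (3 * Sigma_tr) = 1 / (3 * 1.575) = 0.2116402 cm
L = sqrt(D / Sigma_a)
L = sqrt(0.2116402 / 0.0771)
L = 1.6568 cm

1.6568


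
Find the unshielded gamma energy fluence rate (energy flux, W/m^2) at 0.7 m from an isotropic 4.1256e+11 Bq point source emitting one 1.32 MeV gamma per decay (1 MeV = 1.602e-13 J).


psi = A * E * 1.602e-13 / (4*pi*r^2)
psi = 4.1256e+11 * 1.32 * 1.602e-13 / (4*pi*0.7^2)
psi = 0.014168 W/m^2

0.014168


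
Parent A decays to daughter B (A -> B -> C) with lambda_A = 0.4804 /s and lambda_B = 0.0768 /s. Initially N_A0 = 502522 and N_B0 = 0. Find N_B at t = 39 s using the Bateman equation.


N_B(t) = lambda_A * N_A0 / (lambda_B - lambda_A) * [exp(-lambda_A*t) - exp(-lambda_B*t)]
exp(-0.4804*39) = 7.298478e-09; exp(-0.0768*39) = 0.05002662
N_B = 0.4804 * 502522 / (0.0768 - 0.4804) * (7.298478e-09 - 0.05002662)
N_B = 29923

29923


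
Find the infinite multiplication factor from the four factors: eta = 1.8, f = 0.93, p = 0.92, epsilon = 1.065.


k_inf = eta * f * p * epsilon
k_inf = 1.8 * 0.93 * 0.92 * 1.065
k_inf = 1.6402

1.6402


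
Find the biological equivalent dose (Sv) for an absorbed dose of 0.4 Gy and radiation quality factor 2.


H = D * Q
H = 0.4 * 2
H = 0.80000 Sv

0.80000


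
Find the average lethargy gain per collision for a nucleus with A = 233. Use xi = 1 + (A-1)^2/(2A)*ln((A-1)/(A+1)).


xi = 1 + (A-1)^2/(2A) * ln((A-1)/(A+1))
xi = 1 + (233-1)^2/(2*233) * ln((233-1)/(233 +1))
xi = 0.0085592

0.0085592


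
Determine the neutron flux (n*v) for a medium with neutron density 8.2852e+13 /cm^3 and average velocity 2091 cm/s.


phi = n * v
phi = 8.2852e+13 * 2091
phi = 1.7324e+17 /cm^2/s

1.7324e+17


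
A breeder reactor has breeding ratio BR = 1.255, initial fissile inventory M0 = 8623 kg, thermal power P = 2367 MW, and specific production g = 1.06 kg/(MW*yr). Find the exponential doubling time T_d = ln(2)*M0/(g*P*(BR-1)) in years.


Breeding gain G = BR - 1 = 1.255 - 1 = 0.255
Fissile production rate = g * P * G = 1.06 * 2367 * 0.255 = 639.8001 kg/yr
T_d = ln(2) * M0 / (g * P * G)
T_d = ln(2) * 8623 / 639.8001 = 9.3420 yr

9.3420


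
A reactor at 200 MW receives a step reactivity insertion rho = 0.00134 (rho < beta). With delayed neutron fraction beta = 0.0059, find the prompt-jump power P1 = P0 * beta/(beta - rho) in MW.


P1/P0 = beta / (beta - rho)
P1/P0 = 0.0059 / (0.0059 - 0.00134) = 1.293860
P1 = 200 * 1.293860 = 258.77 MW

258.77


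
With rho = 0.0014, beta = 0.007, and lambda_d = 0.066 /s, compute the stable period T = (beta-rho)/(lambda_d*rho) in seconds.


T = (beta - rho) / (lambda_d * rho)
T = (0.007 - 0.0014) / (0.066 * 0.0014)
T = 60.606 s

60.606


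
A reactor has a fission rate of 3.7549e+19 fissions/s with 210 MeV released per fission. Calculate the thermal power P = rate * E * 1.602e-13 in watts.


P = fission_rate * E_MeV * 1.602e-13
P = 3.7549e+19 * 210 * 1.602e-13
P = 1.2632e+09 W

1.2632e+09


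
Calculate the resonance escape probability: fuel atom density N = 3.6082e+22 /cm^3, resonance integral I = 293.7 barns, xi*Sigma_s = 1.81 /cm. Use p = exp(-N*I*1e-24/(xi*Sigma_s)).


p = exp(-N * I * 1e-24 / (xi*Sigma_s))
p = exp(-3.6082e+22 * 293.7 * 1e-24 / 1.81)
p = 0.0028660

0.0028660


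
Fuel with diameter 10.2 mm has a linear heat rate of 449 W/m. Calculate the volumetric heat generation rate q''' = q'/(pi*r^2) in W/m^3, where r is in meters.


r = D / 2 / 1000 = 10.2 / 2 / 1000 = 0.0051 m
q''' = q' / (pi * r^2)
q''' = 449 / (pi * 0.0051^2)
q''' = 5.4949e+06 W/m^3

5.4949e+06


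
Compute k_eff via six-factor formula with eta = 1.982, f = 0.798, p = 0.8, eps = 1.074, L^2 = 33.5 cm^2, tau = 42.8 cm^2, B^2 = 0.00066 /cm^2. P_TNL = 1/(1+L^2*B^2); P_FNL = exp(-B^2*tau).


k_inf = eta*f*p*eps = 1.982*0.798*0.8*1.074 = 1.358942
P_TNL = 1/(1 + L^2*B^2) = 1/(1 + 33.5*0.00066) = 0.9783683
P_FNL = exp(-B^2*tau) = exp(-0.00066*42.8) = 0.9721472
k_eff = k_inf * P_TNL * P_FNL = 1.358942 * 0.9783683 * 0.9721472
k_eff = 1.2925

1.2925


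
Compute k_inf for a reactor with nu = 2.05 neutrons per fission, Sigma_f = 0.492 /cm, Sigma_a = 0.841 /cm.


k_inf = nu * Sigma_f / Sigma_a
k_inf = 2.05 * 0.492 / 0.841
k_inf = 1.1993

1.1993


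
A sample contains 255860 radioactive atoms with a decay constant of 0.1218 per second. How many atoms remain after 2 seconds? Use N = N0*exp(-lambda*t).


N = N0 * exp(-lambda * t)
N = 255860 * exp(-0.1218 * 2)
N = 200543

200543


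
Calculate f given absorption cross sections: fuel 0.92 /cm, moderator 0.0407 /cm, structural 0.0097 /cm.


f = Sigma_a_fuel / (Sigma_a_fuel + Sigma_a_mod + Sigma_a_other)
f = 0.92 / (0.92 + 0.0407 + 0.0097)
f = 0.94806

0.94806


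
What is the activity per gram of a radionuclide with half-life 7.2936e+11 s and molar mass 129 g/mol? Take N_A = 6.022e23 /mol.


lambda = ln(2) / t_half = ln(2) / 7.2936e+11 = 9.503499e-13 /s
SA = lambda * N_A / M
SA = 9.503499e-13 * 6.022e23 / 129
SA = 4.4364e+09 Bq/g

4.4364e+09


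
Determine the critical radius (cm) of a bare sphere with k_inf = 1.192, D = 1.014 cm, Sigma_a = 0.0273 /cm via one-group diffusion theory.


L^2 = D / Sigma_a = 1.014 / 0.0273 = 37.14286 cm^2
B_m^2 = (k_inf - 1) / L^2 = (1.192 - 1) / 37.14286 = 0.005169230 /cm^2
For a bare sphere: B_g = pi/R, so R_c = pi / sqrt(B_m^2)
R_c = pi / sqrt(0.005169230) = 43.696 cm

43.696


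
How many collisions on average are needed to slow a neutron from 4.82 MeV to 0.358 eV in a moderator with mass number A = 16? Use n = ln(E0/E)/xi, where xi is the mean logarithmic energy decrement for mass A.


xi = 1 + (A-1)^2/(2A)*ln((A-1)/(A+1)) = 0.1199467 (for A = 16)
n = ln(E0/E) / xi
n = ln(4.82e6 / 0.358) / 0.1199467
n = ln(1.346369e+07) / 0.1199467 = 136.86

136.86


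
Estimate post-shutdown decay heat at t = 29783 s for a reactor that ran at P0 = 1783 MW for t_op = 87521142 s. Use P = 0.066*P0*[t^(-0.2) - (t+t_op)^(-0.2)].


P/P0 = 0.066 * [t^(-0.2) - (t + t_op)^(-0.2)]
P/P0 = 0.066 * [29783^(-0.2) - (29783 + 87521142)^(-0.2)]
P/P0 = 0.066 * [0.1274108 - 0.02579573] = 0.006706595
P = 1783 * 0.006706595 = 11.958 MW

11.958


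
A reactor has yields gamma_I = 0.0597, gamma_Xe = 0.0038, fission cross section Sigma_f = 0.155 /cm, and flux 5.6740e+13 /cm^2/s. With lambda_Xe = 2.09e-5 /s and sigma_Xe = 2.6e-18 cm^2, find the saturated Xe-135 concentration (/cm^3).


Xe_eq = (gamma_I + gamma_Xe) * Sigma_f * phi / (lambda_Xe + sigma_Xe * phi)
Numerator = (0.0597 + 0.0038) * 0.155 * 5.6740e+13 = 5.584634e+11
Denominator = 2.09e-5 + 2.6e-18 * 5.6740e+13 = 1.684240e-04
Xe_eq = 5.584634e+11 / 1.684240e-04 = 3.3158e+15 /cm^3

3.3158e+15


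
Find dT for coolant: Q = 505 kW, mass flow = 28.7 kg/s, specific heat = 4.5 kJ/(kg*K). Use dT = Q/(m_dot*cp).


dT = Q / (m_dot * cp)
dT = 505 / (28.7 * 4.5)
dT = 3.9102 C

3.9102


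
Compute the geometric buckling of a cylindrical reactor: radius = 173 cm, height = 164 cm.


B^2 = (2.405/R)^2 + (pi/H)^2
B^2 = (2.405/173)^2 + (pi/164)^2
B^2 = 5.6021e-04 /cm^2

5.6021e-04


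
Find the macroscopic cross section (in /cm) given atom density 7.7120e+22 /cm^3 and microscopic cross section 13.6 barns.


Sigma = N * sigma_barns * 1e-24
Sigma = 7.7120e+22 * 13.6 * 1e-24
Sigma = 1.0488 /cm

1.0488


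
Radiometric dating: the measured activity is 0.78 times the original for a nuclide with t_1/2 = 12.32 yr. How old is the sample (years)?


lambda = ln(2) / t_half = ln(2) / 12.32 = 0.05626195 /yr
t = -ln(A/A0) / lambda
t = -ln(0.78) / 0.05626195
t = 4.4162 yr

4.4162


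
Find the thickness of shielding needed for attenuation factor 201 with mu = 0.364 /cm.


x = ln(factor) / mu
x = ln(201) / 0.364
x = 14.570 cm

14.570


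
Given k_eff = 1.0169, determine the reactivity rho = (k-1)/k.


rho = (k_eff - 1) / k_eff
rho = (1.0169 - 1) / 1.0169
rho = 0.016619

0.016619


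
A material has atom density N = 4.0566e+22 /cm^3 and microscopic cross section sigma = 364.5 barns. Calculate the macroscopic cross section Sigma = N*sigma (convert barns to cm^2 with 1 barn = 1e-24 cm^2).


Sigma = N * sigma_barns * 1e-24
Sigma = 4.0566e+22 * 364.5 * 1e-24
Sigma = 14.786 /cm

14.786


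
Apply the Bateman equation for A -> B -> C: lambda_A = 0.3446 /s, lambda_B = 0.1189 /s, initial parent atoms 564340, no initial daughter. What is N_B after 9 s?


N_B(t) = lambda_A * N_A0 / (lambda_B - lambda_A) * [exp(-lambda_A*t) - exp(-lambda_B*t)]
exp(-0.3446*9) = 0.04498618; exp(-0.1189*9) = 0.3429742
N_B = 0.3446 * 564340 / (0.1189 - 0.3446) * (0.04498618 - 0.3429742)
N_B = 256758

256758


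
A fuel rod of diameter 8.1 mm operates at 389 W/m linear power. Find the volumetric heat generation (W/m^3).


r = D / 2 / 1000 = 8.1 / 2 / 1000 = 0.00405 m
q''' = q' / (pi * r^2)
q''' = 389 / (pi * 0.00405^2)
q''' = 7.5490e+06 W/m^3

7.5490e+06


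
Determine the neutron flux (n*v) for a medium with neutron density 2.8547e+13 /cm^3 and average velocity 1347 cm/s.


phi = n * v
phi = 2.8547e+13 * 1347
phi = 3.8453e+16 /cm^2/s

3.8453e+16


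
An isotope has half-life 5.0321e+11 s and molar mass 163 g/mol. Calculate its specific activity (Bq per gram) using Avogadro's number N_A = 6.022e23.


lambda = ln(2) / t_half = ln(2) / 5.0321e+11 = 1.377451e-12 /s
SA = lambda * N_A / M
SA = 1.377451e-12 * 6.022e23 / 163
SA = 5.0890e+09 Bq/g

5.0890e+09


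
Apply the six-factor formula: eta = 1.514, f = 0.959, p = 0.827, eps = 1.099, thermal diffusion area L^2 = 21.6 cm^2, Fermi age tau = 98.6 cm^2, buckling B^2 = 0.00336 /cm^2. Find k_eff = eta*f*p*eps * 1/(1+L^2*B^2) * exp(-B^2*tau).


k_inf = eta*f*p*eps = 1.514*0.959*0.827*1.099 = 1.319616
P_TNL = 1/(1 + L^2*B^2) = 1/(1 + 21.6*0.00336) = 0.9323349
P_FNL = exp(-B^2*tau) = exp(-0.00336*98.6) = 0.7179926
k_eff = k_inf * P_TNL * P_FNL = 1.319616 * 0.9323349 * 0.7179926
k_eff = 0.88336

0.88336


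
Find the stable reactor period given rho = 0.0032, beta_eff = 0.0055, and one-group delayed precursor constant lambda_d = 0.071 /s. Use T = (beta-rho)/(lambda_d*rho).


T = (beta - rho) / (lambda_d * rho)
T = (0.0055 - 0.0032) / (0.071 * 0.0032)
T = 10.123 s

10.123


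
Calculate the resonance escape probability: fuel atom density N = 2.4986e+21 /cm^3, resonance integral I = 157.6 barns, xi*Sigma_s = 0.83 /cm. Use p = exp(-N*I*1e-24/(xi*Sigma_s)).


p = exp(-N * I * 1e-24 / (xi*Sigma_s))
p = exp(-2.4986e+21 * 157.6 * 1e-24 / 0.83)
p = 0.62224

0.62224


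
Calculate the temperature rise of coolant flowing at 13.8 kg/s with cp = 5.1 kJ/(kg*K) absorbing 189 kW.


dT = Q / (m_dot * cp)
dT = 189 / (13.8 * 5.1)
dT = 2.6854 C

2.6854


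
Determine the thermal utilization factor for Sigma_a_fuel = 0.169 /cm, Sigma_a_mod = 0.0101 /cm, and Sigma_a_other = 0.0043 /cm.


f = Sigma_a_fuel / (Sigma_a_fuel + Sigma_a_mod + Sigma_a_other)
f = 0.169 / (0.169 + 0.0101 + 0.0043)
f = 0.92148

0.92148


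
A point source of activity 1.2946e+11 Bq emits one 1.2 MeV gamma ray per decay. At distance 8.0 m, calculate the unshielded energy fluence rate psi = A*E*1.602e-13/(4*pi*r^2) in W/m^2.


psi = A * E * 1.602e-13 / (4*pi*r^2)
psi = 1.2946e+11 * 1.2 * 1.602e-13 / (4*pi*8.0^2)
psi = 3.0945e-05 W/m^2

3.0945e-05


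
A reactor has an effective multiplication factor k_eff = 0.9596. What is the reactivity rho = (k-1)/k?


rho = (k_eff - 1) / k_eff
rho = (0.9596 - 1) / 0.9596
rho = -0.042101

-0.042101


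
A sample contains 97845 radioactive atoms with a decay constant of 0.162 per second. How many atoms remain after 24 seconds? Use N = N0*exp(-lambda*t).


N = N0 * exp(-lambda * t)
N = 97845 * exp(-0.162 * 24)
N = 2004.5

2004.5


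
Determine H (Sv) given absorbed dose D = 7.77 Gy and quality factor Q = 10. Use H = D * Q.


H = D * Q
H = 7.77 * 10
H = 77.700 Sv

77.700


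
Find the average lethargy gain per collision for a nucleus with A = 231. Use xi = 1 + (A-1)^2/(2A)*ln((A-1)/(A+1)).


xi = 1 + (A-1)^2/(2A) * ln((A-1)/(A+1))
xi = 1 + (231-1)^2/(2*231) * ln((231-1)/(231 +1))
xi = 0.0086331

0.0086331


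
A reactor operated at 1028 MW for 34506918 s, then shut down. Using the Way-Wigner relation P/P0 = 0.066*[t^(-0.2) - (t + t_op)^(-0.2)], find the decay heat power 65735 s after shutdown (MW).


P/P0 = 0.066 * [t^(-0.2) - (t + t_op)^(-0.2)]
P/P0 = 0.066 * [65735^(-0.2) - (65735 + 34506918)^(-0.2)]
P/P0 = 0.066 * [0.1087529 - 0.03106372] = 0.005127486
P = 1028 * 0.005127486 = 5.2711 MW

5.2711


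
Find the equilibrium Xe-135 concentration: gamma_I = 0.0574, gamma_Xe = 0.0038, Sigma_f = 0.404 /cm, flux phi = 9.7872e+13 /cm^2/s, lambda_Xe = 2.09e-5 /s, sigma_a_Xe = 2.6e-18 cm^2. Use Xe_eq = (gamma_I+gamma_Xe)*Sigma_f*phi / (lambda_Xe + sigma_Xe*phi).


Xe_eq = (gamma_I + gamma_Xe) * Sigma_f * phi / (lambda_Xe + sigma_Xe * phi)
Numerator = (0.0574 + 0.0038) * 0.404 * 9.7872e+13 = 2.419866e+12
Denominator = 2.09e-5 + 2.6e-18 * 9.7872e+13 = 2.753672e-04
Xe_eq = 2.419866e+12 / 2.753672e-04 = 8.7878e+15 /cm^3

8.7878e+15


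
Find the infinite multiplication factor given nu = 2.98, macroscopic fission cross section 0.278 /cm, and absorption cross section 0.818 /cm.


k_inf = nu * Sigma_f / Sigma_a
k_inf = 2.98 * 0.278 / 0.818
k_inf = 1.0128

1.0128


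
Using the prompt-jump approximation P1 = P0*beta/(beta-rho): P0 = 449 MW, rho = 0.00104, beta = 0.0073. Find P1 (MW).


P1/P0 = beta / (beta - rho)
P1/P0 = 0.0073 / (0.0073 - 0.00104) = 1.166134
P1 = 449 * 1.166134 = 523.59 MW

523.59


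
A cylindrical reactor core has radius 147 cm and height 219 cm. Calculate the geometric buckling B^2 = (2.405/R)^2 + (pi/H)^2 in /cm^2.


B^2 = (2.405/R)^2 + (pi/H)^2
B^2 = (2.405/147)^2 + (pi/219)^2
B^2 = 4.7345e-04 /cm^2

4.7345e-04


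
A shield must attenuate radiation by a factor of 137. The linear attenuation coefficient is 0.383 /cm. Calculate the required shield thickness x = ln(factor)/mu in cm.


x = ln(factor) / mu
x = ln(137) / 0.383
x = 12.846 cm

12.846


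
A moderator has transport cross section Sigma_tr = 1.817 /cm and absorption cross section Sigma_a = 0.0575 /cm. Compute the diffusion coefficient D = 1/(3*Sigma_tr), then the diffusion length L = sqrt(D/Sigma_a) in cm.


D = 1 / (3 * Sigma_tr) = 1 / (3 * 1.817) = 0.1834526 cm
L = sqrt(D / Sigma_a)
L = sqrt(0.1834526 / 0.0575)
L = 1.7862 cm

1.7862


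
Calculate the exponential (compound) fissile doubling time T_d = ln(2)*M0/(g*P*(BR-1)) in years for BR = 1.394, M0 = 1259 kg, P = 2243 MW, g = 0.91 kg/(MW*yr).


Breeding gain G = BR - 1 = 1.394 - 1 = 0.394
Fissile production rate = g * P * G = 0.91 * 2243 * 0.394 = 804.20522 kg/yr
T_d = ln(2) * M0 / (g * P * G)
T_d = ln(2) * 1259 / 804.20522 = 1.0851 yr

1.0851


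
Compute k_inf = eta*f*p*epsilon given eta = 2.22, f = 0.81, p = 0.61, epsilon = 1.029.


k_inf = eta * f * p * epsilon
k_inf = 2.22 * 0.81 * 0.61 * 1.029
k_inf = 1.1287

1.1287


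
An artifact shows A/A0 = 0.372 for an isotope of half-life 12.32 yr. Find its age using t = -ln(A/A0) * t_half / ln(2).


lambda = ln(2) / t_half = ln(2) / 12.32 = 0.05626195 /yr
t = -ln(A/A0) / lambda
t = -ln(0.372) / 0.05626195
t = 17.576 yr

17.576


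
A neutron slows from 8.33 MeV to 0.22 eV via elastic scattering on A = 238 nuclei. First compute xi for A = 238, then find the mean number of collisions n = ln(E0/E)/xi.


xi = 1 + (A-1)^2/(2A)*ln((A-1)/(A+1)) = 0.008379872 (for A = 238)
n = ln(E0/E) / xi
n = ln(8.33e6 / 0.22) / 0.008379872
n = ln(3.786364e+07) / 0.008379872 = 2082.3

2082.3


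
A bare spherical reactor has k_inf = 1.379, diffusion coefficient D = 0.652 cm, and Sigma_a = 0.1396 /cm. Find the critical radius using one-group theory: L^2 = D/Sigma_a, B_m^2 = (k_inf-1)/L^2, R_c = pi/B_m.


L^2 = D / Sigma_a = 0.652 / 0.1396 = 4.670487 cm^2
B_m^2 = (k_inf - 1) / L^2 = (1.379 - 1) / 4.670487 = 0.08114785 /cm^2
For a bare sphere: B_g = pi/R, so R_c = pi / sqrt(B_m^2)
R_c = pi / sqrt(0.08114785) = 11.028 cm

11.028


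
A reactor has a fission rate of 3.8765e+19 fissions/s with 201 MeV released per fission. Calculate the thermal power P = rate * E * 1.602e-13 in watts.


P = fission_rate * E_MeV * 1.602e-13
P = 3.8765e+19 * 201 * 1.602e-13
P = 1.2482e+09 W

1.2482e+09


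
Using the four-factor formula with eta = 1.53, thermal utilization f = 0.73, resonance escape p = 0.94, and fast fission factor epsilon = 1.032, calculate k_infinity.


k_inf = eta * f * p * epsilon
k_inf = 1.53 * 0.73 * 0.94 * 1.032
k_inf = 1.0835

1.0835


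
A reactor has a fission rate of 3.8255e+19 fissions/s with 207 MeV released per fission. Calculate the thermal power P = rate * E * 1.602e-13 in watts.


P = fission_rate * E_MeV * 1.602e-13
P = 3.8255e+19 * 207 * 1.602e-13
P = 1.2686e+09 W

1.2686e+09


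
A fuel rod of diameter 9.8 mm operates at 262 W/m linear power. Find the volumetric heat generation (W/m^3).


r = D / 2 / 1000 = 9.8 / 2 / 1000 = 0.0049 m
q''' = q' / (pi * r^2)
q''' = 262 / (pi * 0.0049^2)
q''' = 3.4734e+06 W/m^3

3.4734e+06


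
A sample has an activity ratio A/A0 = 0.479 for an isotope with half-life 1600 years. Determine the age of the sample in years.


lambda = ln(2) / t_half = ln(2) / 1600 = 4.332170e-04 /yr
t = -ln(A/A0) / lambda
t = -ln(0.479) / 4.332170e-04
t = 1699.0 yr

1699.0


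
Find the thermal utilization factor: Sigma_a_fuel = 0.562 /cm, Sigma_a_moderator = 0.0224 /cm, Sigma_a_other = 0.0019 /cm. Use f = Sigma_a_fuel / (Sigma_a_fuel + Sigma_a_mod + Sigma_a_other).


f = Sigma_a_fuel / (Sigma_a_fuel + Sigma_a_mod + Sigma_a_other)
f = 0.562 / (0.562 + 0.0224 + 0.0019)
f = 0.95855

0.95855


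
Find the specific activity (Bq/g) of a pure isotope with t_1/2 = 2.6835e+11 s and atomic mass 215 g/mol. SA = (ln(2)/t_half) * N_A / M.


lambda = ln(2) / t_half = ln(2) / 2.6835e+11 = 2.582997e-12 /s
SA = lambda * N_A / M
SA = 2.582997e-12 * 6.022e23 / 215
SA = 7.2348e+09 Bq/g

7.2348e+09


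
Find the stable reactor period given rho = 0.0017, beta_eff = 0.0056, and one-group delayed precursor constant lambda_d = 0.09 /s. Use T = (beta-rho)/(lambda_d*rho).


T = (beta - rho) / (lambda_d * rho)
T = (0.0056 - 0.0017) / (0.09 * 0.0017)
T = 25.490 s

25.490


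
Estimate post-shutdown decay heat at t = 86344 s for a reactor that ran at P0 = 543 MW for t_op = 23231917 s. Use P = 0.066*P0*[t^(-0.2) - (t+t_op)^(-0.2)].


P/P0 = 0.066 * [t^(-0.2) - (t + t_op)^(-0.2)]
P/P0 = 0.066 * [86344^(-0.2) - (86344 + 23231917)^(-0.2)]
P/P0 = 0.066 * [0.1029802 - 0.03360940] = 0.004578473
P = 543 * 0.004578473 = 2.4861 MW

2.4861


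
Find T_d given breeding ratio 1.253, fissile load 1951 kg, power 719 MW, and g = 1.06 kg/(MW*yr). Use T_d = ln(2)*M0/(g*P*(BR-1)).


Breeding gain G = BR - 1 = 1.253 - 1 = 0.253
Fissile production rate = g * P * G = 1.06 * 719 * 0.253 = 192.82142 kg/yr
T_d = ln(2) * M0 / (g * P * G)
T_d = ln(2) * 1951 / 192.82142 = 7.0134 yr

7.0134


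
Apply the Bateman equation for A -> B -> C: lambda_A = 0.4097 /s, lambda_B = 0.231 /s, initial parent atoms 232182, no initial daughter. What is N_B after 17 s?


N_B(t) = lambda_A * N_A0 / (lambda_B - lambda_A) * [exp(-lambda_A*t) - exp(-lambda_B*t)]
exp(-0.4097*17) = 9.444574e-04; exp(-0.231*17) = 0.01970269
N_B = 0.4097 * 232182 / (0.231 - 0.4097) * (9.444574e-04 - 0.01970269)
N_B = 9985.3

9985.3


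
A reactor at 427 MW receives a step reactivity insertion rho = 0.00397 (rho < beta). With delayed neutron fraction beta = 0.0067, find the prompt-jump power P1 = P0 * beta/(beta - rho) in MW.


P1/P0 = beta / (beta - rho)
P1/P0 = 0.0067 / (0.0067 - 0.00397) = 2.454212
P1 = 427 * 2.454212 = 1047.9 MW

1047.9


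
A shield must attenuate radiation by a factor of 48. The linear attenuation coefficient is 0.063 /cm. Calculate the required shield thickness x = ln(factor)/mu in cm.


x = ln(factor) / mu
x = ln(48) / 0.063
x = 61.448 cm

61.448


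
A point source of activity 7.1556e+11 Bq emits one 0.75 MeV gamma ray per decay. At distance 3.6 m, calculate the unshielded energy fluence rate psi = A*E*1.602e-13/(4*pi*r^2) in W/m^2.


psi = A * E * 1.602e-13 / (4*pi*r^2)
psi = 7.1556e+11 * 0.75 * 1.602e-13 / (4*pi*3.6^2)
psi = 5.2790e-04 W/m^2

5.2790e-04


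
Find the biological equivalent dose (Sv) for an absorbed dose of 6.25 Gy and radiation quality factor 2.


H = D * Q
H = 6.25 * 2
H = 12.500 Sv

12.500


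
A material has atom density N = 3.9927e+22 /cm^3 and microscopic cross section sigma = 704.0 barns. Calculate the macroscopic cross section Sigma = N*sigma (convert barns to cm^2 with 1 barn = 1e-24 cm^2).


Sigma = N * sigma_barns * 1e-24
Sigma = 3.9927e+22 * 704.0 * 1e-24
Sigma = 28.109 /cm

28.109


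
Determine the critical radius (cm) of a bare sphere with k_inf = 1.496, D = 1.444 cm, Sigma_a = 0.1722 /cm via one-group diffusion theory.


L^2 = D / Sigma_a = 1.444 / 0.1722 = 8.385598 cm^2
B_m^2 = (k_inf - 1) / L^2 = (1.496 - 1) / 8.385598 = 0.05914903 /cm^2
For a bare sphere: B_g = pi/R, so R_c = pi / sqrt(B_m^2)
R_c = pi / sqrt(0.05914903) = 12.917 cm

12.917


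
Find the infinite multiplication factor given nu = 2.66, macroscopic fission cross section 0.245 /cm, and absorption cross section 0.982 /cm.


k_inf = nu * Sigma_f / Sigma_a
k_inf = 2.66 * 0.245 / 0.982
k_inf = 0.66365

0.66365


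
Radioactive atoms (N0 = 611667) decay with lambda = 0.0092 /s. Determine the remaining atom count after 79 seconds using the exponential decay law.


N = N0 * exp(-lambda * t)
N = 611667 * exp(-0.0092 * 79)
N = 295713

295713


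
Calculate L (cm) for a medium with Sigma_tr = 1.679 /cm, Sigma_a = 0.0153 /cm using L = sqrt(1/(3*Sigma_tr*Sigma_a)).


D = 1 / (3 * Sigma_tr) = 1 / (3 * 1.679) = 0.1985309 cm
L = sqrt(D / Sigma_a)
L = sqrt(0.1985309 / 0.0153)
L = 3.6022 cm

3.6022


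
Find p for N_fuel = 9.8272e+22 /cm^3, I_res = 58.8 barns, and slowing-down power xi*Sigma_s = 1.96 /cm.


p = exp(-N * I * 1e-24 / (xi*Sigma_s))
p = exp(-9.8272e+22 * 58.8 * 1e-24 / 1.96)
p = 0.052436

0.052436


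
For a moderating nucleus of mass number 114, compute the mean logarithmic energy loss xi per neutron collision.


xi = 1 + (A-1)^2/(2A) * ln((A-1)/(A+1))
xi = 1 + (114-1)^2/(2*114) * ln((114-1)/(114 +1))
xi = 0.017442

0.017442


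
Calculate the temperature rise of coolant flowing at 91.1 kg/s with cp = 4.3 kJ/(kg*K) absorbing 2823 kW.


dT = Q / (m_dot * cp)
dT = 2823 / (91.1 * 4.3)
dT = 7.2065 C

7.2065


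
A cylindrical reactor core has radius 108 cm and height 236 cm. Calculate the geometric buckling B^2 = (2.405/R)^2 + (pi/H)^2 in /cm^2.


B^2 = (2.405/R)^2 + (pi/H)^2
B^2 = (2.405/108)^2 + (pi/236)^2
B^2 = 6.7309e-04 /cm^2

6.7309e-04


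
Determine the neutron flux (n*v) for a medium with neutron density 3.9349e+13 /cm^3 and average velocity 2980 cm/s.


phi = n * v
phi = 3.9349e+13 * 2980
phi = 1.1726e+17 /cm^2/s

1.1726e+17


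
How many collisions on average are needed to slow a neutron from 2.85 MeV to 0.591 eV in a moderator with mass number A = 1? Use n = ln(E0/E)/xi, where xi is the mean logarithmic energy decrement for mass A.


xi = 1 + (A-1)^2/(2A)*ln((A-1)/(A+1)) = 1 (for A = 1)
n = ln(E0/E) / xi
n = ln(2.85e6 / 0.591) / 1
n = ln(4.822335e+06) / 1 = 15.389

15.389


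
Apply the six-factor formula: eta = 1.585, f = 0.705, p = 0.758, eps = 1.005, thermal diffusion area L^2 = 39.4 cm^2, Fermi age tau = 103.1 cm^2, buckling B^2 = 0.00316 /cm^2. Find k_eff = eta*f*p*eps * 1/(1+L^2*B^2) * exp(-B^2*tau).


k_inf = eta*f*p*eps = 1.585*0.705*0.758*1.005 = 0.8512432
P_TNL = 1/(1 + L^2*B^2) = 1/(1 + 39.4*0.00316) = 0.8892810
P_FNL = exp(-B^2*tau) = exp(-0.00316*103.1) = 0.7219525
k_eff = k_inf * P_TNL * P_FNL = 0.8512432 * 0.8892810 * 0.7219525
k_eff = 0.54651

0.54651


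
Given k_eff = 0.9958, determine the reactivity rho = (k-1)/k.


rho = (k_eff - 1) / k_eff
rho = (0.9958 - 1) / 0.9958
rho = -0.0042177

-0.0042177


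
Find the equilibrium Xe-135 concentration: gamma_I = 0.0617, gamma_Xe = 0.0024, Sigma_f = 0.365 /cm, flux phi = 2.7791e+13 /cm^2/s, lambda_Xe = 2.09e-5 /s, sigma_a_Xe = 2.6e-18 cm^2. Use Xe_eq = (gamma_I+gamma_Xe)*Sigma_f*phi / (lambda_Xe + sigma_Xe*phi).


Xe_eq = (gamma_I + gamma_Xe) * Sigma_f * phi / (lambda_Xe + sigma_Xe * phi)
Numerator = (0.0617 + 0.0024) * 0.365 * 2.7791e+13 = 6.502121e+11
Denominator = 2.09e-5 + 2.6e-18 * 2.7791e+13 = 9.315660e-05
Xe_eq = 6.502121e+11 / 9.315660e-05 = 6.9798e+15 /cm^3

6.9798e+15


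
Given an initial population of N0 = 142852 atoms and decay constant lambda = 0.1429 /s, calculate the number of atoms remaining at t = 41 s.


N = N0 * exp(-lambda * t)
N = 142852 * exp(-0.1429 * 41)
N = 407.75

407.75


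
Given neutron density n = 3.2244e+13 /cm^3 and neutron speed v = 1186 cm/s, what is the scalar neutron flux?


phi = n * v
phi = 3.2244e+13 * 1186
phi = 3.8241e+16 /cm^2/s

3.8241e+16


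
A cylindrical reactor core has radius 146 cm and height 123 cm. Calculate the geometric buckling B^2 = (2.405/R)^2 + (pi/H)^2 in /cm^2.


B^2 = (2.405/R)^2 + (pi/H)^2
B^2 = (2.405/146)^2 + (pi/123)^2
B^2 = 9.2371e-04 /cm^2

9.2371e-04


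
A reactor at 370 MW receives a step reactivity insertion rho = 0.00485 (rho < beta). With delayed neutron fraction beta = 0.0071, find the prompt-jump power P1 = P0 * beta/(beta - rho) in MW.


P1/P0 = beta / (beta - rho)
P1/P0 = 0.0071 / (0.0071 - 0.00485) = 3.155556
P1 = 370 * 3.155556 = 1167.6 MW

1167.6


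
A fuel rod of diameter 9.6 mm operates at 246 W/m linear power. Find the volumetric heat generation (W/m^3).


r = D / 2 / 1000 = 9.6 / 2 / 1000 = 0.0048 m
q''' = q' / (pi * r^2)
q''' = 246 / (pi * 0.0048^2)
q''' = 3.3986e+06 W/m^3

3.3986e+06


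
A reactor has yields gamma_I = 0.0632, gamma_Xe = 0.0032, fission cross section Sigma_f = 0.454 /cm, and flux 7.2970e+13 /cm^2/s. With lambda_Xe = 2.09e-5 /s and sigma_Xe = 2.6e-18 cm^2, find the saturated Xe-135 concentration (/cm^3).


Xe_eq = (gamma_I + gamma_Xe) * Sigma_f * phi / (lambda_Xe + sigma_Xe * phi)
Numerator = (0.0632 + 0.0032) * 0.454 * 7.2970e+13 = 2.199724e+12
Denominator = 2.09e-5 + 2.6e-18 * 7.2970e+13 = 2.106220e-04
Xe_eq = 2.199724e+12 / 2.106220e-04 = 1.0444e+16 /cm^3

1.0444e+16


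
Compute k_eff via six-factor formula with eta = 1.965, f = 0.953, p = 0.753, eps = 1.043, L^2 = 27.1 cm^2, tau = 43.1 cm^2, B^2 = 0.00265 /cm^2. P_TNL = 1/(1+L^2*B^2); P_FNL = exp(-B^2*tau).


k_inf = eta*f*p*eps = 1.965*0.953*0.753*1.043 = 1.470736
P_TNL = 1/(1 + L^2*B^2) = 1/(1 + 27.1*0.00265) = 0.9329968
P_FNL = exp(-B^2*tau) = exp(-0.00265*43.1) = 0.8920661
k_eff = k_inf * P_TNL * P_FNL = 1.470736 * 0.9329968 * 0.8920661
k_eff = 1.2241

1.2241


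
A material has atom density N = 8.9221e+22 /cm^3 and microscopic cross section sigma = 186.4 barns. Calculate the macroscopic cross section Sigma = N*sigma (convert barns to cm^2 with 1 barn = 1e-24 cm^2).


Sigma = N * sigma_barns * 1e-24
Sigma = 8.9221e+22 * 186.4 * 1e-24
Sigma = 16.631 /cm

16.631


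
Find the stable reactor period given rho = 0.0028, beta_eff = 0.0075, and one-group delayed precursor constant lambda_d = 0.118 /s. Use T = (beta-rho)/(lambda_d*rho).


T = (beta - rho) / (lambda_d * rho)
T = (0.0075 - 0.0028) / (0.118 * 0.0028)
T = 14.225 s

14.225


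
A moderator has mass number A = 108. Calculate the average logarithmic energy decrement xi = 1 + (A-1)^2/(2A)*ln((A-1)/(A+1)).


xi = 1 + (A-1)^2/(2A) * ln((A-1)/(A+1))
xi = 1 + (108-1)^2/(2*108) * ln((108-1)/(108 +1))
xi = 0.018405

0.018405


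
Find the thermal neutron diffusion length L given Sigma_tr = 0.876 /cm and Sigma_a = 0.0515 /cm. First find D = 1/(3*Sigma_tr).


D = 1 / (3 * Sigma_tr) = 1 / (3 * 0.876) = 0.3805175 cm
L = sqrt(D / Sigma_a)
L = sqrt(0.3805175 / 0.0515)
L = 2.7182 cm

2.7182


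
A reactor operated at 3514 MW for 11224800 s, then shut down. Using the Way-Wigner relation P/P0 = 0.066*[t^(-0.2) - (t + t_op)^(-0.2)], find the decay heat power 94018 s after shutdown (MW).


P/P0 = 0.066 * [t^(-0.2) - (t + t_op)^(-0.2)]
P/P0 = 0.066 * [94018^(-0.2) - (94018 + 11224800)^(-0.2)]
P/P0 = 0.066 * [0.1012413 - 0.03883647] = 0.004118719
P = 3514 * 0.004118719 = 14.473 MW

14.473


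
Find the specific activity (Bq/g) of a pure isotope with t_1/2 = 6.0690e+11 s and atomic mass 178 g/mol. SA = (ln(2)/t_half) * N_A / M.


lambda = ln(2) / t_half = ln(2) / 6.0690e+11 = 1.142111e-12 /s
SA = lambda * N_A / M
SA = 1.142111e-12 * 6.022e23 / 178
SA = 3.8639e+09 Bq/g

3.8639e+09


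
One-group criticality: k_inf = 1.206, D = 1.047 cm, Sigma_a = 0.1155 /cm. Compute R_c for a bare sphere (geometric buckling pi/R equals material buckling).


L^2 = D / Sigma_a = 1.047 / 0.1155 = 9.064935 cm^2
B_m^2 = (k_inf - 1) / L^2 = (1.206 - 1) / 9.064935 = 0.02272493 /cm^2
For a bare sphere: B_g = pi/R, so R_c = pi / sqrt(B_m^2)
R_c = pi / sqrt(0.02272493) = 20.840 cm

20.840


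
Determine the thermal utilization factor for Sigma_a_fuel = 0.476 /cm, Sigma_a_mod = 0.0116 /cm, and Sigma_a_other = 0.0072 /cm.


f = Sigma_a_fuel / (Sigma_a_fuel + Sigma_a_mod + Sigma_a_other)
f = 0.476 / (0.476 + 0.0116 + 0.0072)
f = 0.96200

0.96200


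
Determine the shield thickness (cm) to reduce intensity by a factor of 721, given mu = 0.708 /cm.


x = ln(factor) / mu
x = ln(721) / 0.708
x = 9.2947 cm

9.2947


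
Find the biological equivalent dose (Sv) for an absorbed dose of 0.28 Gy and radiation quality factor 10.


H = D * Q
H = 0.28 * 10
H = 2.8000 Sv

2.8000


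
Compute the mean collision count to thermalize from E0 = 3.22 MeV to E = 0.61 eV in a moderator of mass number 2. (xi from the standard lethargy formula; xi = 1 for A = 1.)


xi = 1 + (A-1)^2/(2A)*ln((A-1)/(A+1)) = 0.7253469 (for A = 2)
n = ln(E0/E) / xi
n = ln(3.22e6 / 0.61) / 0.7253469
n = ln(5.278689e+06) / 0.7253469 = 21.340

21.340


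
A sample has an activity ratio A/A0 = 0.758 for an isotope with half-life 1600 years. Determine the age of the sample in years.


lambda = ln(2) / t_half = ln(2) / 1600 = 4.332170e-04 /yr
t = -ln(A/A0) / lambda
t = -ln(0.758) / 4.332170e-04
t = 639.57 yr

639.57


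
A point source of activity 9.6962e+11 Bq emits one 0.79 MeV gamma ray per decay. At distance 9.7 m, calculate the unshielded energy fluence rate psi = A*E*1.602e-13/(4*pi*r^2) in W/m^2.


psi = A * E * 1.602e-13 / (4*pi*r^2)
psi = 9.6962e+11 * 0.79 * 1.602e-13 / (4*pi*9.7^2)
psi = 1.0379e-04 W/m^2

1.0379e-04


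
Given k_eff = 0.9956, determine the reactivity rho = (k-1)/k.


rho = (k_eff - 1) / k_eff
rho = (0.9956 - 1) / 0.9956
rho = -0.0044194

-0.0044194


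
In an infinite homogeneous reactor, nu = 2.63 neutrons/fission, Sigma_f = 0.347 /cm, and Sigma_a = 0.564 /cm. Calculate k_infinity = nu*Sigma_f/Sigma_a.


k_inf = nu * Sigma_f / Sigma_a
k_inf = 2.63 * 0.347 / 0.564
k_inf = 1.6181

1.6181


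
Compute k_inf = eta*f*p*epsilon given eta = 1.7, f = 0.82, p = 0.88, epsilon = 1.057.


k_inf = eta * f * p * epsilon
k_inf = 1.7 * 0.82 * 0.88 * 1.057
k_inf = 1.2966

1.2966
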